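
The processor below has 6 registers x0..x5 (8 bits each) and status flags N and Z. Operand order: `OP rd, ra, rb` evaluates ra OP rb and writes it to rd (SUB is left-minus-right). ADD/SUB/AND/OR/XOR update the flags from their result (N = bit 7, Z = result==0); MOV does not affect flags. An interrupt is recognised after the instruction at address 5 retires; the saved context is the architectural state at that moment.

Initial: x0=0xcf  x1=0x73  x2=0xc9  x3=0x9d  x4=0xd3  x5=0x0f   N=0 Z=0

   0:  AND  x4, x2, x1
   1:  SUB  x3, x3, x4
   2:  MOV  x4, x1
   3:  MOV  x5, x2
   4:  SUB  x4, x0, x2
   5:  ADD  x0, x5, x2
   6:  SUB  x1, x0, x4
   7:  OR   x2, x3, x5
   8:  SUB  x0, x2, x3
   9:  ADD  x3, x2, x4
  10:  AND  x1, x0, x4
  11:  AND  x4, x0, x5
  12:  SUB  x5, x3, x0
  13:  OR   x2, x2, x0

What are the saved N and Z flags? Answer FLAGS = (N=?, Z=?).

FLAGS = (N=1, Z=0)

after  0: x0=0xcf x1=0x73 x2=0xc9 x3=0x9d x4=0x41 x5=0x0f  N=0 Z=0
after  1: x0=0xcf x1=0x73 x2=0xc9 x3=0x5c x4=0x41 x5=0x0f  N=0 Z=0
after  2: x0=0xcf x1=0x73 x2=0xc9 x3=0x5c x4=0x73 x5=0x0f  N=0 Z=0
after  3: x0=0xcf x1=0x73 x2=0xc9 x3=0x5c x4=0x73 x5=0xc9  N=0 Z=0
after  4: x0=0xcf x1=0x73 x2=0xc9 x3=0x5c x4=0x06 x5=0xc9  N=0 Z=0
after  5: x0=0x92 x1=0x73 x2=0xc9 x3=0x5c x4=0x06 x5=0xc9  N=1 Z=0
-- IRQ taken; context saved, return-PC = 6 --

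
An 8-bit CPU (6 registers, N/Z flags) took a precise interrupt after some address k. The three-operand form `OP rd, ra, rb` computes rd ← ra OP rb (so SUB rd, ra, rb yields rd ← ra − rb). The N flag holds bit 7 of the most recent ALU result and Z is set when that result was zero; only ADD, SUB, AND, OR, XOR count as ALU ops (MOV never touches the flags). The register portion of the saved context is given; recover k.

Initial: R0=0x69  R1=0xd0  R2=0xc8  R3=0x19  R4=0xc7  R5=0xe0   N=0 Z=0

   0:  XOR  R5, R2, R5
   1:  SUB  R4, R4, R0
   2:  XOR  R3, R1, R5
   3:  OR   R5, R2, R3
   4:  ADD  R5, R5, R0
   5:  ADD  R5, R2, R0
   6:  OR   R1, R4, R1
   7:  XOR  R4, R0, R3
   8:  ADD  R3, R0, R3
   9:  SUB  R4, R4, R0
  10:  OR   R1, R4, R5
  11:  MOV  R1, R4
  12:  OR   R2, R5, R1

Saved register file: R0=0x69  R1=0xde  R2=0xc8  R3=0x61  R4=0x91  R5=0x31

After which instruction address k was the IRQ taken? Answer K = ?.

after  0: R0=0x69 R1=0xd0 R2=0xc8 R3=0x19 R4=0xc7 R5=0x28  N=0 Z=0
after  1: R0=0x69 R1=0xd0 R2=0xc8 R3=0x19 R4=0x5e R5=0x28  N=0 Z=0
after  2: R0=0x69 R1=0xd0 R2=0xc8 R3=0xf8 R4=0x5e R5=0x28  N=1 Z=0
after  3: R0=0x69 R1=0xd0 R2=0xc8 R3=0xf8 R4=0x5e R5=0xf8  N=1 Z=0
after  4: R0=0x69 R1=0xd0 R2=0xc8 R3=0xf8 R4=0x5e R5=0x61  N=0 Z=0
after  5: R0=0x69 R1=0xd0 R2=0xc8 R3=0xf8 R4=0x5e R5=0x31  N=0 Z=0
after  6: R0=0x69 R1=0xde R2=0xc8 R3=0xf8 R4=0x5e R5=0x31  N=1 Z=0
after  7: R0=0x69 R1=0xde R2=0xc8 R3=0xf8 R4=0x91 R5=0x31  N=1 Z=0
after  8: R0=0x69 R1=0xde R2=0xc8 R3=0x61 R4=0x91 R5=0x31  N=0 Z=0
-- IRQ taken; context saved, return-PC = 9 --

K = 8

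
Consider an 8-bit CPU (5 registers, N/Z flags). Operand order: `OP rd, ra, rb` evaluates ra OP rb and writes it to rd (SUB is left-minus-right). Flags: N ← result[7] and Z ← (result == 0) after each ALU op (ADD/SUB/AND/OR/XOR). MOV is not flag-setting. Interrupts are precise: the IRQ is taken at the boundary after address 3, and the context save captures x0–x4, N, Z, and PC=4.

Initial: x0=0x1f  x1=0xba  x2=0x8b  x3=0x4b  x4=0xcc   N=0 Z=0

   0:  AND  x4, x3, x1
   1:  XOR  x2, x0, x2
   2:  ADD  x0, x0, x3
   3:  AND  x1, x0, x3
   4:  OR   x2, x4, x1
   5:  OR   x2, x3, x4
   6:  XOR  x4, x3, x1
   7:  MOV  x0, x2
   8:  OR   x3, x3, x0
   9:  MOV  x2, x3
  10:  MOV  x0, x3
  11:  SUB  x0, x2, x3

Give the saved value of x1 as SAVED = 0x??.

SAVED = 0x4a

after  0: x0=0x1f x1=0xba x2=0x8b x3=0x4b x4=0x0a  N=0 Z=0
after  1: x0=0x1f x1=0xba x2=0x94 x3=0x4b x4=0x0a  N=1 Z=0
after  2: x0=0x6a x1=0xba x2=0x94 x3=0x4b x4=0x0a  N=0 Z=0
after  3: x0=0x6a x1=0x4a x2=0x94 x3=0x4b x4=0x0a  N=0 Z=0
-- IRQ taken; context saved, return-PC = 4 --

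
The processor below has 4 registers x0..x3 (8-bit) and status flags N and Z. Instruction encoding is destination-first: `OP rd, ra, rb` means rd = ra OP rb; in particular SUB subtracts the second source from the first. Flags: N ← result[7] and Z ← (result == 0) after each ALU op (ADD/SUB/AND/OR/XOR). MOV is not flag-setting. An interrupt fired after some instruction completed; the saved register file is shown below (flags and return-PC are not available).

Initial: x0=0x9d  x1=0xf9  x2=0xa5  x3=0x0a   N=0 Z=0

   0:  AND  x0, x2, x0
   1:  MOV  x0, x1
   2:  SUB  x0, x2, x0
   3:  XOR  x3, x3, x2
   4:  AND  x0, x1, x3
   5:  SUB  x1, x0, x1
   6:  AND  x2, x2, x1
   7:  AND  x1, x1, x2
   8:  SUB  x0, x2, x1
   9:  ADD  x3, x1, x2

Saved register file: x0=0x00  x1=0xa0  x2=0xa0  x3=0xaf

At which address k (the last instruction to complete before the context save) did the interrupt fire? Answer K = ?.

K = 8

after  0: x0=0x85 x1=0xf9 x2=0xa5 x3=0x0a  N=1 Z=0
after  1: x0=0xf9 x1=0xf9 x2=0xa5 x3=0x0a  N=1 Z=0
after  2: x0=0xac x1=0xf9 x2=0xa5 x3=0x0a  N=1 Z=0
after  3: x0=0xac x1=0xf9 x2=0xa5 x3=0xaf  N=1 Z=0
after  4: x0=0xa9 x1=0xf9 x2=0xa5 x3=0xaf  N=1 Z=0
after  5: x0=0xa9 x1=0xb0 x2=0xa5 x3=0xaf  N=1 Z=0
after  6: x0=0xa9 x1=0xb0 x2=0xa0 x3=0xaf  N=1 Z=0
after  7: x0=0xa9 x1=0xa0 x2=0xa0 x3=0xaf  N=1 Z=0
after  8: x0=0x00 x1=0xa0 x2=0xa0 x3=0xaf  N=0 Z=1
-- IRQ taken; context saved, return-PC = 9 --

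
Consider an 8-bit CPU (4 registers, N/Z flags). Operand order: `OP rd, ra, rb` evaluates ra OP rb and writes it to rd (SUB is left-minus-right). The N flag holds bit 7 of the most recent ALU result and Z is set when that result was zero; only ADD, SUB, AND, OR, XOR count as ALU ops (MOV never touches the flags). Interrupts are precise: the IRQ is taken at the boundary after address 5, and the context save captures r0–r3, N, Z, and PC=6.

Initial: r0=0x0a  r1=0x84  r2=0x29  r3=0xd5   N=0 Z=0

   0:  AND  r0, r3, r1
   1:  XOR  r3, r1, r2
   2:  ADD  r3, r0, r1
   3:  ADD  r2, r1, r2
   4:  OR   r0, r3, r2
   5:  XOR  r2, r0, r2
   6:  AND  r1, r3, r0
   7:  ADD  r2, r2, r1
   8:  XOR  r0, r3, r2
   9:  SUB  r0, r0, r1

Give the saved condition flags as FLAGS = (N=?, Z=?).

after  0: r0=0x84 r1=0x84 r2=0x29 r3=0xd5  N=1 Z=0
after  1: r0=0x84 r1=0x84 r2=0x29 r3=0xad  N=1 Z=0
after  2: r0=0x84 r1=0x84 r2=0x29 r3=0x08  N=0 Z=0
after  3: r0=0x84 r1=0x84 r2=0xad r3=0x08  N=1 Z=0
after  4: r0=0xad r1=0x84 r2=0xad r3=0x08  N=1 Z=0
after  5: r0=0xad r1=0x84 r2=0x00 r3=0x08  N=0 Z=1
-- IRQ taken; context saved, return-PC = 6 --

FLAGS = (N=0, Z=1)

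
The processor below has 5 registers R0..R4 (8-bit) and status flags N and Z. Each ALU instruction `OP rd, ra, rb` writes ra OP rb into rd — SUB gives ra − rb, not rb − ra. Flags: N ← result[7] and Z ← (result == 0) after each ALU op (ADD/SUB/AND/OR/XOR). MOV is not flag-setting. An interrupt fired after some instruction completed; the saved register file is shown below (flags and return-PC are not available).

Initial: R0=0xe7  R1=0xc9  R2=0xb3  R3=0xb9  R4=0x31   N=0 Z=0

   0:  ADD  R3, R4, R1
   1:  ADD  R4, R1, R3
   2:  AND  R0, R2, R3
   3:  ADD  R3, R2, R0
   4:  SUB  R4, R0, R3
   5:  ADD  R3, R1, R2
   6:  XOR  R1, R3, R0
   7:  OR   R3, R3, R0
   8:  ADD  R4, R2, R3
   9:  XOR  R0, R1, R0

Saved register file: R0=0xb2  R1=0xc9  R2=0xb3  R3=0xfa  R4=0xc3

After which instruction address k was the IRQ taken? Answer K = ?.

after  0: R0=0xe7 R1=0xc9 R2=0xb3 R3=0xfa R4=0x31  N=1 Z=0
after  1: R0=0xe7 R1=0xc9 R2=0xb3 R3=0xfa R4=0xc3  N=1 Z=0
after  2: R0=0xb2 R1=0xc9 R2=0xb3 R3=0xfa R4=0xc3  N=1 Z=0
-- IRQ taken; context saved, return-PC = 3 --

K = 2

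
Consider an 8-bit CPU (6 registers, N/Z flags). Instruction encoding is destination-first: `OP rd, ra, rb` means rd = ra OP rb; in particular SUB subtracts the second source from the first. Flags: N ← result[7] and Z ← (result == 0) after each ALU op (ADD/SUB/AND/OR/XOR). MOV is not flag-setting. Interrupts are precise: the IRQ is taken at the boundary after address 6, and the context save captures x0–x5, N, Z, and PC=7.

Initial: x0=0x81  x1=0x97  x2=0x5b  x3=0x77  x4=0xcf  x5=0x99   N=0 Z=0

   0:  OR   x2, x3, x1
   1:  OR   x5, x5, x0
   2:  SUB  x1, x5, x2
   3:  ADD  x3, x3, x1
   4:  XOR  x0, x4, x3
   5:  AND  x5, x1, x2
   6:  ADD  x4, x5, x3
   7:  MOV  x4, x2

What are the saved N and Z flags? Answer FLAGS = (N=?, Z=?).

after  0: x0=0x81 x1=0x97 x2=0xf7 x3=0x77 x4=0xcf x5=0x99  N=1 Z=0
after  1: x0=0x81 x1=0x97 x2=0xf7 x3=0x77 x4=0xcf x5=0x99  N=1 Z=0
after  2: x0=0x81 x1=0xa2 x2=0xf7 x3=0x77 x4=0xcf x5=0x99  N=1 Z=0
after  3: x0=0x81 x1=0xa2 x2=0xf7 x3=0x19 x4=0xcf x5=0x99  N=0 Z=0
after  4: x0=0xd6 x1=0xa2 x2=0xf7 x3=0x19 x4=0xcf x5=0x99  N=1 Z=0
after  5: x0=0xd6 x1=0xa2 x2=0xf7 x3=0x19 x4=0xcf x5=0xa2  N=1 Z=0
after  6: x0=0xd6 x1=0xa2 x2=0xf7 x3=0x19 x4=0xbb x5=0xa2  N=1 Z=0
-- IRQ taken; context saved, return-PC = 7 --

FLAGS = (N=1, Z=0)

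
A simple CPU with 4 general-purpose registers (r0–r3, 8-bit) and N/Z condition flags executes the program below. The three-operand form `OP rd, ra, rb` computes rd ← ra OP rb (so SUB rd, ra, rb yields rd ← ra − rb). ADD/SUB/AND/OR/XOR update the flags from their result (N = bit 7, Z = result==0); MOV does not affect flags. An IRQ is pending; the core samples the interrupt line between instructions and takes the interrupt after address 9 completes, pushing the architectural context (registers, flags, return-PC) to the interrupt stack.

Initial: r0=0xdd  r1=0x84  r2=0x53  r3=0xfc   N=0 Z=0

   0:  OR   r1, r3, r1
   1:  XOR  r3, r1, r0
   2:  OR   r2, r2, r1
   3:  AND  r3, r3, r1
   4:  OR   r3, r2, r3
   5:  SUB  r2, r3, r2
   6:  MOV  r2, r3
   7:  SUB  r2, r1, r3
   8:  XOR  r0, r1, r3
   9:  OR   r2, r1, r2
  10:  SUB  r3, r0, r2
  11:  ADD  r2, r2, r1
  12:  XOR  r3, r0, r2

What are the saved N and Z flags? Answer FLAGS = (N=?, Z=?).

after  0: r0=0xdd r1=0xfc r2=0x53 r3=0xfc  N=1 Z=0
after  1: r0=0xdd r1=0xfc r2=0x53 r3=0x21  N=0 Z=0
after  2: r0=0xdd r1=0xfc r2=0xff r3=0x21  N=1 Z=0
after  3: r0=0xdd r1=0xfc r2=0xff r3=0x20  N=0 Z=0
after  4: r0=0xdd r1=0xfc r2=0xff r3=0xff  N=1 Z=0
after  5: r0=0xdd r1=0xfc r2=0x00 r3=0xff  N=0 Z=1
after  6: r0=0xdd r1=0xfc r2=0xff r3=0xff  N=0 Z=1
after  7: r0=0xdd r1=0xfc r2=0xfd r3=0xff  N=1 Z=0
after  8: r0=0x03 r1=0xfc r2=0xfd r3=0xff  N=0 Z=0
after  9: r0=0x03 r1=0xfc r2=0xfd r3=0xff  N=1 Z=0
-- IRQ taken; context saved, return-PC = 10 --

FLAGS = (N=1, Z=0)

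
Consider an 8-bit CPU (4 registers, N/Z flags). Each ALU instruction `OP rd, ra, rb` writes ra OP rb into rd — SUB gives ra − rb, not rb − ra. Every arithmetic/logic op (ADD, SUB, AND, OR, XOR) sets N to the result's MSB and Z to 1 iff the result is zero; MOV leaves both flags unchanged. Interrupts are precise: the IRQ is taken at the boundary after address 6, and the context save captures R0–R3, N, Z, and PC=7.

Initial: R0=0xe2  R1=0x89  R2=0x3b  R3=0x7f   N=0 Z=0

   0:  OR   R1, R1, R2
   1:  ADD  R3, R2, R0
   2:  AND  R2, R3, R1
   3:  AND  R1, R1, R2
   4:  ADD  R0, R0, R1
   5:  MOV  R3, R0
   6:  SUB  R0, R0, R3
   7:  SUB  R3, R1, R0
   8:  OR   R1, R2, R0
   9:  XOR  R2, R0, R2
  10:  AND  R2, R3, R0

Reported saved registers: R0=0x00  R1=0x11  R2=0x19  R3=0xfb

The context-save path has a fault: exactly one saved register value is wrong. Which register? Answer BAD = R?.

after  0: R0=0xe2 R1=0xbb R2=0x3b R3=0x7f  N=1 Z=0
after  1: R0=0xe2 R1=0xbb R2=0x3b R3=0x1d  N=0 Z=0
after  2: R0=0xe2 R1=0xbb R2=0x19 R3=0x1d  N=0 Z=0
after  3: R0=0xe2 R1=0x19 R2=0x19 R3=0x1d  N=0 Z=0
after  4: R0=0xfb R1=0x19 R2=0x19 R3=0x1d  N=1 Z=0
after  5: R0=0xfb R1=0x19 R2=0x19 R3=0xfb  N=1 Z=0
after  6: R0=0x00 R1=0x19 R2=0x19 R3=0xfb  N=0 Z=1
-- IRQ taken; context saved, return-PC = 7 --
mismatch: R1: reported 0x11 vs actual 0x19

BAD = R1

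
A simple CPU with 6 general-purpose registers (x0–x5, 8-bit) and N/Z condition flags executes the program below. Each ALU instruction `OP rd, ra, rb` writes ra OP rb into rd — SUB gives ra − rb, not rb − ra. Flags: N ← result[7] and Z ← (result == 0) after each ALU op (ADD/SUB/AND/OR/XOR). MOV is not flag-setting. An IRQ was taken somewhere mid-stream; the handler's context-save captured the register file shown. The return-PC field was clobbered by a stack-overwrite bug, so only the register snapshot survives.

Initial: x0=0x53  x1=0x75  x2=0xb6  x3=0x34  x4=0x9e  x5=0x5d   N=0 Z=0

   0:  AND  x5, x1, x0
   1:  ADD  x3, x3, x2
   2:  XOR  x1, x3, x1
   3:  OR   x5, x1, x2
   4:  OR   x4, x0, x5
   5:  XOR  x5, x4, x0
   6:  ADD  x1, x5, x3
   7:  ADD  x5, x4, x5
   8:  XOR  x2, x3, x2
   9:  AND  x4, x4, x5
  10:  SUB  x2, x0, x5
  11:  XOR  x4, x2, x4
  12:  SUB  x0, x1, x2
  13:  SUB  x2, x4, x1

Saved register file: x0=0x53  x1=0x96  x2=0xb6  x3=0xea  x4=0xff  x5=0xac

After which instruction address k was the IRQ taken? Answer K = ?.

after  0: x0=0x53 x1=0x75 x2=0xb6 x3=0x34 x4=0x9e x5=0x51  N=0 Z=0
after  1: x0=0x53 x1=0x75 x2=0xb6 x3=0xea x4=0x9e x5=0x51  N=1 Z=0
after  2: x0=0x53 x1=0x9f x2=0xb6 x3=0xea x4=0x9e x5=0x51  N=1 Z=0
after  3: x0=0x53 x1=0x9f x2=0xb6 x3=0xea x4=0x9e x5=0xbf  N=1 Z=0
after  4: x0=0x53 x1=0x9f x2=0xb6 x3=0xea x4=0xff x5=0xbf  N=1 Z=0
after  5: x0=0x53 x1=0x9f x2=0xb6 x3=0xea x4=0xff x5=0xac  N=1 Z=0
after  6: x0=0x53 x1=0x96 x2=0xb6 x3=0xea x4=0xff x5=0xac  N=1 Z=0
-- IRQ taken; context saved, return-PC = 7 --

K = 6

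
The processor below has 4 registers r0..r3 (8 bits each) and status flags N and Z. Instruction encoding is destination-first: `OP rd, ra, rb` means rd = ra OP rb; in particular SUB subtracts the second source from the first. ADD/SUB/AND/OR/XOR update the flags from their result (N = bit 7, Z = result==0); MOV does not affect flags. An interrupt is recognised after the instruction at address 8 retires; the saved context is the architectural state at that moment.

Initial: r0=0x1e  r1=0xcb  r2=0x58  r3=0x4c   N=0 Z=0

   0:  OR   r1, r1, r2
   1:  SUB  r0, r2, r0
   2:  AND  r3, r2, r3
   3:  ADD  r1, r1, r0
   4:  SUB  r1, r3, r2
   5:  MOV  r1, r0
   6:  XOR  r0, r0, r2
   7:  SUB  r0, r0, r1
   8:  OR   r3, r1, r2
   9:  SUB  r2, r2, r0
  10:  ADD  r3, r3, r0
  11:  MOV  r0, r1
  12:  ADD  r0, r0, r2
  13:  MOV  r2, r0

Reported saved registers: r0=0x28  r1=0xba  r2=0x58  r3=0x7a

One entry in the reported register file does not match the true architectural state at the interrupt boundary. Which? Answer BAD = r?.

BAD = r1

after  0: r0=0x1e r1=0xdb r2=0x58 r3=0x4c  N=1 Z=0
after  1: r0=0x3a r1=0xdb r2=0x58 r3=0x4c  N=0 Z=0
after  2: r0=0x3a r1=0xdb r2=0x58 r3=0x48  N=0 Z=0
after  3: r0=0x3a r1=0x15 r2=0x58 r3=0x48  N=0 Z=0
after  4: r0=0x3a r1=0xf0 r2=0x58 r3=0x48  N=1 Z=0
after  5: r0=0x3a r1=0x3a r2=0x58 r3=0x48  N=1 Z=0
after  6: r0=0x62 r1=0x3a r2=0x58 r3=0x48  N=0 Z=0
after  7: r0=0x28 r1=0x3a r2=0x58 r3=0x48  N=0 Z=0
after  8: r0=0x28 r1=0x3a r2=0x58 r3=0x7a  N=0 Z=0
-- IRQ taken; context saved, return-PC = 9 --
mismatch: r1: reported 0xba vs actual 0x3a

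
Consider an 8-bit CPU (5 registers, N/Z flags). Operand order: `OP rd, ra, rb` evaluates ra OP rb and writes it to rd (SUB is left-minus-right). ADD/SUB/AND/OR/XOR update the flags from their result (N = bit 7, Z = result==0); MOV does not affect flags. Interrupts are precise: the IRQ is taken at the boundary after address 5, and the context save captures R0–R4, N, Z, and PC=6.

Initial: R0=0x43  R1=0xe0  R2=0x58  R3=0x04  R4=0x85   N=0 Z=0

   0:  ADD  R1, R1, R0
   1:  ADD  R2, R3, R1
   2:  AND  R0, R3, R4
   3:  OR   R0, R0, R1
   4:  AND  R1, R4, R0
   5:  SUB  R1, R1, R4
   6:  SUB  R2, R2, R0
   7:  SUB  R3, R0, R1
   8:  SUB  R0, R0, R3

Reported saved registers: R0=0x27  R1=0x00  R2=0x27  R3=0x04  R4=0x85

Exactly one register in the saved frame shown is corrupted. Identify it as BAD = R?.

after  0: R0=0x43 R1=0x23 R2=0x58 R3=0x04 R4=0x85  N=0 Z=0
after  1: R0=0x43 R1=0x23 R2=0x27 R3=0x04 R4=0x85  N=0 Z=0
after  2: R0=0x04 R1=0x23 R2=0x27 R3=0x04 R4=0x85  N=0 Z=0
after  3: R0=0x27 R1=0x23 R2=0x27 R3=0x04 R4=0x85  N=0 Z=0
after  4: R0=0x27 R1=0x05 R2=0x27 R3=0x04 R4=0x85  N=0 Z=0
after  5: R0=0x27 R1=0x80 R2=0x27 R3=0x04 R4=0x85  N=1 Z=0
-- IRQ taken; context saved, return-PC = 6 --
mismatch: R1: reported 0x00 vs actual 0x80

BAD = R1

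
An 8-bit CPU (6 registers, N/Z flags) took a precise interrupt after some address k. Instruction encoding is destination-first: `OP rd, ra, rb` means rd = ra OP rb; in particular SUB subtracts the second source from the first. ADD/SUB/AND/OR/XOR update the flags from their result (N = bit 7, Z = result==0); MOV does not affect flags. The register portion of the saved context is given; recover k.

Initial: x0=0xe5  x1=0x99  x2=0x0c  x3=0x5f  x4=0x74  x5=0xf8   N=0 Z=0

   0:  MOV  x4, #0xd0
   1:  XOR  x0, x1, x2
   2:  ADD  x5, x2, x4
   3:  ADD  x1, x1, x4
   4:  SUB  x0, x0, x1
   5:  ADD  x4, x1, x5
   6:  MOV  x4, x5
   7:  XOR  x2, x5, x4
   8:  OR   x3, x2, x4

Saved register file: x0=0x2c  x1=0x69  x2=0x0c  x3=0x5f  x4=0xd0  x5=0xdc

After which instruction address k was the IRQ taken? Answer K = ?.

after  0: x0=0xe5 x1=0x99 x2=0x0c x3=0x5f x4=0xd0 x5=0xf8  N=0 Z=0
after  1: x0=0x95 x1=0x99 x2=0x0c x3=0x5f x4=0xd0 x5=0xf8  N=1 Z=0
after  2: x0=0x95 x1=0x99 x2=0x0c x3=0x5f x4=0xd0 x5=0xdc  N=1 Z=0
after  3: x0=0x95 x1=0x69 x2=0x0c x3=0x5f x4=0xd0 x5=0xdc  N=0 Z=0
after  4: x0=0x2c x1=0x69 x2=0x0c x3=0x5f x4=0xd0 x5=0xdc  N=0 Z=0
-- IRQ taken; context saved, return-PC = 5 --

K = 4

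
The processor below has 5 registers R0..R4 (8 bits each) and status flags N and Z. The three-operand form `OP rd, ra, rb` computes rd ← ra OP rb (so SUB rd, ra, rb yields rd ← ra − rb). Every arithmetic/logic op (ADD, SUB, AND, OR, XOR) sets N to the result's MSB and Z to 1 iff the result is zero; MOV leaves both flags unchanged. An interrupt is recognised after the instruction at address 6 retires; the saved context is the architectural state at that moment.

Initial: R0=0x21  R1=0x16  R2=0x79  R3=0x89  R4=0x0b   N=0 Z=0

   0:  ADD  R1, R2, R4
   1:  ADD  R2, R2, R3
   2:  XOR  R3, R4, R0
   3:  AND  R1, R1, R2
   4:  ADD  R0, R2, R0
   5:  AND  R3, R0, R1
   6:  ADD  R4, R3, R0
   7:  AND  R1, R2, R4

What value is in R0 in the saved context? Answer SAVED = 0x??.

SAVED = 0x23

after  0: R0=0x21 R1=0x84 R2=0x79 R3=0x89 R4=0x0b  N=1 Z=0
after  1: R0=0x21 R1=0x84 R2=0x02 R3=0x89 R4=0x0b  N=0 Z=0
after  2: R0=0x21 R1=0x84 R2=0x02 R3=0x2a R4=0x0b  N=0 Z=0
after  3: R0=0x21 R1=0x00 R2=0x02 R3=0x2a R4=0x0b  N=0 Z=1
after  4: R0=0x23 R1=0x00 R2=0x02 R3=0x2a R4=0x0b  N=0 Z=0
after  5: R0=0x23 R1=0x00 R2=0x02 R3=0x00 R4=0x0b  N=0 Z=1
after  6: R0=0x23 R1=0x00 R2=0x02 R3=0x00 R4=0x23  N=0 Z=0
-- IRQ taken; context saved, return-PC = 7 --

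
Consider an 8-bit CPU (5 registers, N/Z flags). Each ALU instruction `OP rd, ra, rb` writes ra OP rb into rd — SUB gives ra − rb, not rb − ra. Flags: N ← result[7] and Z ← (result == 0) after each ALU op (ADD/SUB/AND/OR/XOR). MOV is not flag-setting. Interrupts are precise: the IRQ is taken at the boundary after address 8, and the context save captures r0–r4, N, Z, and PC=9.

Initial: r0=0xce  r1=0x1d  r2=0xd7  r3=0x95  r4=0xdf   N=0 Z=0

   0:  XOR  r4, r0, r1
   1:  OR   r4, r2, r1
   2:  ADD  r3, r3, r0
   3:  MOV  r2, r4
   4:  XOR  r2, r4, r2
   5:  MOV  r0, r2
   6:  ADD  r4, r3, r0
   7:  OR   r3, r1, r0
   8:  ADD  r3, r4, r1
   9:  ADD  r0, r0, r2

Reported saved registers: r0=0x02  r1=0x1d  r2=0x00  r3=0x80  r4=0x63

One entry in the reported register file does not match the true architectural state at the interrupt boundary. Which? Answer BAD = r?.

BAD = r0

after  0: r0=0xce r1=0x1d r2=0xd7 r3=0x95 r4=0xd3  N=1 Z=0
after  1: r0=0xce r1=0x1d r2=0xd7 r3=0x95 r4=0xdf  N=1 Z=0
after  2: r0=0xce r1=0x1d r2=0xd7 r3=0x63 r4=0xdf  N=0 Z=0
after  3: r0=0xce r1=0x1d r2=0xdf r3=0x63 r4=0xdf  N=0 Z=0
after  4: r0=0xce r1=0x1d r2=0x00 r3=0x63 r4=0xdf  N=0 Z=1
after  5: r0=0x00 r1=0x1d r2=0x00 r3=0x63 r4=0xdf  N=0 Z=1
after  6: r0=0x00 r1=0x1d r2=0x00 r3=0x63 r4=0x63  N=0 Z=0
after  7: r0=0x00 r1=0x1d r2=0x00 r3=0x1d r4=0x63  N=0 Z=0
after  8: r0=0x00 r1=0x1d r2=0x00 r3=0x80 r4=0x63  N=1 Z=0
-- IRQ taken; context saved, return-PC = 9 --
mismatch: r0: reported 0x02 vs actual 0x00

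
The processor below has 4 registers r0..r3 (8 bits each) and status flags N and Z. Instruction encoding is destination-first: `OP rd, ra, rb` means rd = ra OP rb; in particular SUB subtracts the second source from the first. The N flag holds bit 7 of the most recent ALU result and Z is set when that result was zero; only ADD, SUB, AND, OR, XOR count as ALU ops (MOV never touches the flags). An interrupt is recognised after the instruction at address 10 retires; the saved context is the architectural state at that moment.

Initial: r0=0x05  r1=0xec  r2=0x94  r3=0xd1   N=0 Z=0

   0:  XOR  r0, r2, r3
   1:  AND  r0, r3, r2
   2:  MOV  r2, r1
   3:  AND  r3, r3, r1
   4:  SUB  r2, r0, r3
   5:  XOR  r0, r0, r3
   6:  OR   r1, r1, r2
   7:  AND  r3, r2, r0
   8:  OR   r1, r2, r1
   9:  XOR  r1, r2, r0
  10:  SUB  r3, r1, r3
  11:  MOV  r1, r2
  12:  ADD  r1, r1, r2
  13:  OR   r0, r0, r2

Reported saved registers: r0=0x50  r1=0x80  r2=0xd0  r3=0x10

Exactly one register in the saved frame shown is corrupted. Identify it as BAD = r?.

after  0: r0=0x45 r1=0xec r2=0x94 r3=0xd1  N=0 Z=0
after  1: r0=0x90 r1=0xec r2=0x94 r3=0xd1  N=1 Z=0
after  2: r0=0x90 r1=0xec r2=0xec r3=0xd1  N=1 Z=0
after  3: r0=0x90 r1=0xec r2=0xec r3=0xc0  N=1 Z=0
after  4: r0=0x90 r1=0xec r2=0xd0 r3=0xc0  N=1 Z=0
after  5: r0=0x50 r1=0xec r2=0xd0 r3=0xc0  N=0 Z=0
after  6: r0=0x50 r1=0xfc r2=0xd0 r3=0xc0  N=1 Z=0
after  7: r0=0x50 r1=0xfc r2=0xd0 r3=0x50  N=0 Z=0
after  8: r0=0x50 r1=0xfc r2=0xd0 r3=0x50  N=1 Z=0
after  9: r0=0x50 r1=0x80 r2=0xd0 r3=0x50  N=1 Z=0
after 10: r0=0x50 r1=0x80 r2=0xd0 r3=0x30  N=0 Z=0
-- IRQ taken; context saved, return-PC = 11 --
mismatch: r3: reported 0x10 vs actual 0x30

BAD = r3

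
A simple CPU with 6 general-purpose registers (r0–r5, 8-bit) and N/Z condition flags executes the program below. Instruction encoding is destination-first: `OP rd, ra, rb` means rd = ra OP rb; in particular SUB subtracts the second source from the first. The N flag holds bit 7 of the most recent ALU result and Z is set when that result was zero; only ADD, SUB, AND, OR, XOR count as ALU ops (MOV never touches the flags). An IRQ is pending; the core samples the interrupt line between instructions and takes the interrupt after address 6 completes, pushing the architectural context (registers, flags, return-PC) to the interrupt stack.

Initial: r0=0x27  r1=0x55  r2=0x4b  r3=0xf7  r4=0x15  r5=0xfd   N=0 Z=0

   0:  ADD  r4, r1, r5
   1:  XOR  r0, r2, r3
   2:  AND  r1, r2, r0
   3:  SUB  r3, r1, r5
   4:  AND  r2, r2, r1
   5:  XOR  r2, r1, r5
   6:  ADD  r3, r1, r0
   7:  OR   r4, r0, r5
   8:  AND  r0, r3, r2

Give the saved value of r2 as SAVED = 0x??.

SAVED = 0xf5

after  0: r0=0x27 r1=0x55 r2=0x4b r3=0xf7 r4=0x52 r5=0xfd  N=0 Z=0
after  1: r0=0xbc r1=0x55 r2=0x4b r3=0xf7 r4=0x52 r5=0xfd  N=1 Z=0
after  2: r0=0xbc r1=0x08 r2=0x4b r3=0xf7 r4=0x52 r5=0xfd  N=0 Z=0
after  3: r0=0xbc r1=0x08 r2=0x4b r3=0x0b r4=0x52 r5=0xfd  N=0 Z=0
after  4: r0=0xbc r1=0x08 r2=0x08 r3=0x0b r4=0x52 r5=0xfd  N=0 Z=0
after  5: r0=0xbc r1=0x08 r2=0xf5 r3=0x0b r4=0x52 r5=0xfd  N=1 Z=0
after  6: r0=0xbc r1=0x08 r2=0xf5 r3=0xc4 r4=0x52 r5=0xfd  N=1 Z=0
-- IRQ taken; context saved, return-PC = 7 --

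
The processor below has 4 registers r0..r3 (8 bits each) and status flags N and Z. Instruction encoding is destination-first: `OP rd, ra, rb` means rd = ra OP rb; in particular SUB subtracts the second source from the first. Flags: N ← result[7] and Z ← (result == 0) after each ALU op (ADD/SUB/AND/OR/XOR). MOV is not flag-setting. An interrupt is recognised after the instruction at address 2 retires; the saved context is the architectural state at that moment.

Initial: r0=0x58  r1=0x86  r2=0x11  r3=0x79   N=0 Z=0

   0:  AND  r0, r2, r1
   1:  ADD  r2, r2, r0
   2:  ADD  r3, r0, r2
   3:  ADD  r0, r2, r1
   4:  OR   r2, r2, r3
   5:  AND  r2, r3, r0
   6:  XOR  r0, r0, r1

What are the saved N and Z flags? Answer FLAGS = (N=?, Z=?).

after  0: r0=0x00 r1=0x86 r2=0x11 r3=0x79  N=0 Z=1
after  1: r0=0x00 r1=0x86 r2=0x11 r3=0x79  N=0 Z=0
after  2: r0=0x00 r1=0x86 r2=0x11 r3=0x11  N=0 Z=0
-- IRQ taken; context saved, return-PC = 3 --

FLAGS = (N=0, Z=0)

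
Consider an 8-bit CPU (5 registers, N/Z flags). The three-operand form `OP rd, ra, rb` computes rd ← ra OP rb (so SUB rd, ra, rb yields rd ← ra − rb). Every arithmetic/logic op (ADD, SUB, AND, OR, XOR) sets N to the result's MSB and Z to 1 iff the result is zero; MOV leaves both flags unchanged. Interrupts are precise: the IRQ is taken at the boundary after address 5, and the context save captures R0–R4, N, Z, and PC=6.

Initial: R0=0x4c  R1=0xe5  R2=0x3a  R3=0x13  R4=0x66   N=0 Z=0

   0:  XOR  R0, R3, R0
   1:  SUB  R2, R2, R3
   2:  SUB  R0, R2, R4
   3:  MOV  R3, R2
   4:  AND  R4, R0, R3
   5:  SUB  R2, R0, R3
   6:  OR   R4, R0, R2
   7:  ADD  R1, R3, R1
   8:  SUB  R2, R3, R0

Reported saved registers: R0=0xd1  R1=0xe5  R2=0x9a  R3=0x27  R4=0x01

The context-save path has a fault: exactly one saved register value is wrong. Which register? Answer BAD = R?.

after  0: R0=0x5f R1=0xe5 R2=0x3a R3=0x13 R4=0x66  N=0 Z=0
after  1: R0=0x5f R1=0xe5 R2=0x27 R3=0x13 R4=0x66  N=0 Z=0
after  2: R0=0xc1 R1=0xe5 R2=0x27 R3=0x13 R4=0x66  N=1 Z=0
after  3: R0=0xc1 R1=0xe5 R2=0x27 R3=0x27 R4=0x66  N=1 Z=0
after  4: R0=0xc1 R1=0xe5 R2=0x27 R3=0x27 R4=0x01  N=0 Z=0
after  5: R0=0xc1 R1=0xe5 R2=0x9a R3=0x27 R4=0x01  N=1 Z=0
-- IRQ taken; context saved, return-PC = 6 --
mismatch: R0: reported 0xd1 vs actual 0xc1

BAD = R0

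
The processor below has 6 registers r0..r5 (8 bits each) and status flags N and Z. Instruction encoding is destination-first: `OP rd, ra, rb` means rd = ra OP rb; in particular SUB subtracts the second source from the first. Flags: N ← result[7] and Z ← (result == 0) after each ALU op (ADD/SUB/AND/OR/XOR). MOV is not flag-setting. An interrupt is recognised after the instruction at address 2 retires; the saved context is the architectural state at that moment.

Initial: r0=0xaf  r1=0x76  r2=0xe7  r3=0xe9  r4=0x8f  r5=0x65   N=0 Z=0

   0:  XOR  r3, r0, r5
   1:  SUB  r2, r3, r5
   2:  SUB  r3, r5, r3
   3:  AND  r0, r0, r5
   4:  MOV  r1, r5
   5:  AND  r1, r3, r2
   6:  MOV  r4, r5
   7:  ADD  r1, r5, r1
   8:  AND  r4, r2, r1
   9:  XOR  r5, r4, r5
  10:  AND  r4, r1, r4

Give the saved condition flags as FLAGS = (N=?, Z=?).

FLAGS = (N=1, Z=0)

after  0: r0=0xaf r1=0x76 r2=0xe7 r3=0xca r4=0x8f r5=0x65  N=1 Z=0
after  1: r0=0xaf r1=0x76 r2=0x65 r3=0xca r4=0x8f r5=0x65  N=0 Z=0
after  2: r0=0xaf r1=0x76 r2=0x65 r3=0x9b r4=0x8f r5=0x65  N=1 Z=0
-- IRQ taken; context saved, return-PC = 3 --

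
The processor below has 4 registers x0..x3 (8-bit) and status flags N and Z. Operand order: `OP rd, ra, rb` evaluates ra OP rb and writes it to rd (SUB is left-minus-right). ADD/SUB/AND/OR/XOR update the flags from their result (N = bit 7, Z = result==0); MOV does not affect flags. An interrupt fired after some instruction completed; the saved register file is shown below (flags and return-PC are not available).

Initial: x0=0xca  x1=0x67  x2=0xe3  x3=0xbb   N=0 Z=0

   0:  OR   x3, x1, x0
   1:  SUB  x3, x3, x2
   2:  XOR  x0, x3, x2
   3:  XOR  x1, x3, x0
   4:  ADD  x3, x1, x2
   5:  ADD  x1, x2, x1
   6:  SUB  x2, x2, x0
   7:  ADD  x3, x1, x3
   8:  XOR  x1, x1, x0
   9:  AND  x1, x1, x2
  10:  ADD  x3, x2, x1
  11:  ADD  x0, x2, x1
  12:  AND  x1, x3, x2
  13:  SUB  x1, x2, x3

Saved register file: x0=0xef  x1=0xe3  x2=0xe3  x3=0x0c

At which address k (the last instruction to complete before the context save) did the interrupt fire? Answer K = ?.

K = 3

after  0: x0=0xca x1=0x67 x2=0xe3 x3=0xef  N=1 Z=0
after  1: x0=0xca x1=0x67 x2=0xe3 x3=0x0c  N=0 Z=0
after  2: x0=0xef x1=0x67 x2=0xe3 x3=0x0c  N=1 Z=0
after  3: x0=0xef x1=0xe3 x2=0xe3 x3=0x0c  N=1 Z=0
-- IRQ taken; context saved, return-PC = 4 --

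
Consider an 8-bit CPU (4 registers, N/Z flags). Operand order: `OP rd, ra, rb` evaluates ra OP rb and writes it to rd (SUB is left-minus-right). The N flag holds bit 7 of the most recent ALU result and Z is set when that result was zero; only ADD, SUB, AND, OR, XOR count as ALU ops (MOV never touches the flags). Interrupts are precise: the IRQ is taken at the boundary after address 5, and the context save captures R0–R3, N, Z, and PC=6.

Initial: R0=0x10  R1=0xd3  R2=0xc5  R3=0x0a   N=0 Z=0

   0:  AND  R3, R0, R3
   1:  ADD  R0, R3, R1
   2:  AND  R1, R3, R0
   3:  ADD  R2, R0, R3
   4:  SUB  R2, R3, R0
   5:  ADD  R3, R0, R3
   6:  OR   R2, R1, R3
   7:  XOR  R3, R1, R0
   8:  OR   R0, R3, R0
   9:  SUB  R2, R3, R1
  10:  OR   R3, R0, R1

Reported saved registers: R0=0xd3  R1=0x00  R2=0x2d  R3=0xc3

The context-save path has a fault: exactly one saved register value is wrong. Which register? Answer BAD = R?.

BAD = R3

after  0: R0=0x10 R1=0xd3 R2=0xc5 R3=0x00  N=0 Z=1
after  1: R0=0xd3 R1=0xd3 R2=0xc5 R3=0x00  N=1 Z=0
after  2: R0=0xd3 R1=0x00 R2=0xc5 R3=0x00  N=0 Z=1
after  3: R0=0xd3 R1=0x00 R2=0xd3 R3=0x00  N=1 Z=0
after  4: R0=0xd3 R1=0x00 R2=0x2d R3=0x00  N=0 Z=0
after  5: R0=0xd3 R1=0x00 R2=0x2d R3=0xd3  N=1 Z=0
-- IRQ taken; context saved, return-PC = 6 --
mismatch: R3: reported 0xc3 vs actual 0xd3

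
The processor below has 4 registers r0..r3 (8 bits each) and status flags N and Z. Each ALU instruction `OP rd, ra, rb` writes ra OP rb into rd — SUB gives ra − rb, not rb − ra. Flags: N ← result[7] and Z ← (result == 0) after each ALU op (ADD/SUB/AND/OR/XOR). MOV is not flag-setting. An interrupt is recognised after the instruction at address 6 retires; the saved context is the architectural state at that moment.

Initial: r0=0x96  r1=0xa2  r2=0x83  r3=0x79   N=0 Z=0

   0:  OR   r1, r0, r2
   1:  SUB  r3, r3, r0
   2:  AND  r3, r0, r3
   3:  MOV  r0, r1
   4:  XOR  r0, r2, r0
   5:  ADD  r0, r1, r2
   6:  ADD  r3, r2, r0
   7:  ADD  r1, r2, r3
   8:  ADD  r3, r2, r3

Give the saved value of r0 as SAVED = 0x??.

after  0: r0=0x96 r1=0x97 r2=0x83 r3=0x79  N=1 Z=0
after  1: r0=0x96 r1=0x97 r2=0x83 r3=0xe3  N=1 Z=0
after  2: r0=0x96 r1=0x97 r2=0x83 r3=0x82  N=1 Z=0
after  3: r0=0x97 r1=0x97 r2=0x83 r3=0x82  N=1 Z=0
after  4: r0=0x14 r1=0x97 r2=0x83 r3=0x82  N=0 Z=0
after  5: r0=0x1a r1=0x97 r2=0x83 r3=0x82  N=0 Z=0
after  6: r0=0x1a r1=0x97 r2=0x83 r3=0x9d  N=1 Z=0
-- IRQ taken; context saved, return-PC = 7 --

SAVED = 0x1a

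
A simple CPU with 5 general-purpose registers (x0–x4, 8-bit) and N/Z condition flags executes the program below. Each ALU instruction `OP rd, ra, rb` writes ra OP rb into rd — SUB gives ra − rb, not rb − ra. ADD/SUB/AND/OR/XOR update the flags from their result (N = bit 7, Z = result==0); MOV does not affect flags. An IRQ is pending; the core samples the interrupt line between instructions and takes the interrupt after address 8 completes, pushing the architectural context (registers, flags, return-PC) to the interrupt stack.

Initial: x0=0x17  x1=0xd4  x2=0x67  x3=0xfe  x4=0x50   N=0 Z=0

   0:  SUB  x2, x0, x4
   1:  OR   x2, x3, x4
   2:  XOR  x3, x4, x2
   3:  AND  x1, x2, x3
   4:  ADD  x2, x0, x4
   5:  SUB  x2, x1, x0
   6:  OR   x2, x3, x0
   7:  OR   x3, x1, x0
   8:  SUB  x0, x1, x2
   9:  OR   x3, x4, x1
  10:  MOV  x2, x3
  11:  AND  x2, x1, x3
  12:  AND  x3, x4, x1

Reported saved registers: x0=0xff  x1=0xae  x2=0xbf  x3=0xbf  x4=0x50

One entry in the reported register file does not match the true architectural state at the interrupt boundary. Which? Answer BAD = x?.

after  0: x0=0x17 x1=0xd4 x2=0xc7 x3=0xfe x4=0x50  N=1 Z=0
after  1: x0=0x17 x1=0xd4 x2=0xfe x3=0xfe x4=0x50  N=1 Z=0
after  2: x0=0x17 x1=0xd4 x2=0xfe x3=0xae x4=0x50  N=1 Z=0
after  3: x0=0x17 x1=0xae x2=0xfe x3=0xae x4=0x50  N=1 Z=0
after  4: x0=0x17 x1=0xae x2=0x67 x3=0xae x4=0x50  N=0 Z=0
after  5: x0=0x17 x1=0xae x2=0x97 x3=0xae x4=0x50  N=1 Z=0
after  6: x0=0x17 x1=0xae x2=0xbf x3=0xae x4=0x50  N=1 Z=0
after  7: x0=0x17 x1=0xae x2=0xbf x3=0xbf x4=0x50  N=1 Z=0
after  8: x0=0xef x1=0xae x2=0xbf x3=0xbf x4=0x50  N=1 Z=0
-- IRQ taken; context saved, return-PC = 9 --
mismatch: x0: reported 0xff vs actual 0xef

BAD = x0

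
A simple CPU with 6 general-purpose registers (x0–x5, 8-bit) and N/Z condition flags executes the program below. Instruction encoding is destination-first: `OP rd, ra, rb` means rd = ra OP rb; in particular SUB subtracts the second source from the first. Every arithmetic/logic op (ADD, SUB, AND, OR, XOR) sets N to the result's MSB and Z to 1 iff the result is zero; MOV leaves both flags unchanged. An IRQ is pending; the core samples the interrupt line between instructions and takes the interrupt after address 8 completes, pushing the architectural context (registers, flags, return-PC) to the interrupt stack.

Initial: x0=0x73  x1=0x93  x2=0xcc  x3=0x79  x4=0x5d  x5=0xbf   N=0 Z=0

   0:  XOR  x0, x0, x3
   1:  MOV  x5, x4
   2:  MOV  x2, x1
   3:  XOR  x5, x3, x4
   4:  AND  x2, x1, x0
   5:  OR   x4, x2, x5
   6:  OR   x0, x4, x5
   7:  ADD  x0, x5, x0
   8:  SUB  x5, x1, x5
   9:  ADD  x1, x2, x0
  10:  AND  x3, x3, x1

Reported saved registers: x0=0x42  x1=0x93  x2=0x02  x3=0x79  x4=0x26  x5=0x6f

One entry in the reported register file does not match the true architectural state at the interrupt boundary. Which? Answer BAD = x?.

after  0: x0=0x0a x1=0x93 x2=0xcc x3=0x79 x4=0x5d x5=0xbf  N=0 Z=0
after  1: x0=0x0a x1=0x93 x2=0xcc x3=0x79 x4=0x5d x5=0x5d  N=0 Z=0
after  2: x0=0x0a x1=0x93 x2=0x93 x3=0x79 x4=0x5d x5=0x5d  N=0 Z=0
after  3: x0=0x0a x1=0x93 x2=0x93 x3=0x79 x4=0x5d x5=0x24  N=0 Z=0
after  4: x0=0x0a x1=0x93 x2=0x02 x3=0x79 x4=0x5d x5=0x24  N=0 Z=0
after  5: x0=0x0a x1=0x93 x2=0x02 x3=0x79 x4=0x26 x5=0x24  N=0 Z=0
after  6: x0=0x26 x1=0x93 x2=0x02 x3=0x79 x4=0x26 x5=0x24  N=0 Z=0
after  7: x0=0x4a x1=0x93 x2=0x02 x3=0x79 x4=0x26 x5=0x24  N=0 Z=0
after  8: x0=0x4a x1=0x93 x2=0x02 x3=0x79 x4=0x26 x5=0x6f  N=0 Z=0
-- IRQ taken; context saved, return-PC = 9 --
mismatch: x0: reported 0x42 vs actual 0x4a

BAD = x0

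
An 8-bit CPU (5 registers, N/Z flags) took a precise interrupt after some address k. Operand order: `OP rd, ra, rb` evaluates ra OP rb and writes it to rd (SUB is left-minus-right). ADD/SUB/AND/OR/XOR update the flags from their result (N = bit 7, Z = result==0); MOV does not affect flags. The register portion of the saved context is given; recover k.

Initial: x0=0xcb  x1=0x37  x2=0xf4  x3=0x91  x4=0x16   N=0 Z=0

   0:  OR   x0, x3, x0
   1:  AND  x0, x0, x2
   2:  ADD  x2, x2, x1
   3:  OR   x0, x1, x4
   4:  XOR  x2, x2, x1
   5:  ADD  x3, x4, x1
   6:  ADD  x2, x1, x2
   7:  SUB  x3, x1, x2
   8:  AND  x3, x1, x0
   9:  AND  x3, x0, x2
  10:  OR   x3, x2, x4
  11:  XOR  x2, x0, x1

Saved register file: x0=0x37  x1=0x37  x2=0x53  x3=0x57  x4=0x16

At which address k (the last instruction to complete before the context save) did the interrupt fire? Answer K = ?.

after  0: x0=0xdb x1=0x37 x2=0xf4 x3=0x91 x4=0x16  N=1 Z=0
after  1: x0=0xd0 x1=0x37 x2=0xf4 x3=0x91 x4=0x16  N=1 Z=0
after  2: x0=0xd0 x1=0x37 x2=0x2b x3=0x91 x4=0x16  N=0 Z=0
after  3: x0=0x37 x1=0x37 x2=0x2b x3=0x91 x4=0x16  N=0 Z=0
after  4: x0=0x37 x1=0x37 x2=0x1c x3=0x91 x4=0x16  N=0 Z=0
after  5: x0=0x37 x1=0x37 x2=0x1c x3=0x4d x4=0x16  N=0 Z=0
after  6: x0=0x37 x1=0x37 x2=0x53 x3=0x4d x4=0x16  N=0 Z=0
after  7: x0=0x37 x1=0x37 x2=0x53 x3=0xe4 x4=0x16  N=1 Z=0
after  8: x0=0x37 x1=0x37 x2=0x53 x3=0x37 x4=0x16  N=0 Z=0
after  9: x0=0x37 x1=0x37 x2=0x53 x3=0x13 x4=0x16  N=0 Z=0
after 10: x0=0x37 x1=0x37 x2=0x53 x3=0x57 x4=0x16  N=0 Z=0
-- IRQ taken; context saved, return-PC = 11 --

K = 10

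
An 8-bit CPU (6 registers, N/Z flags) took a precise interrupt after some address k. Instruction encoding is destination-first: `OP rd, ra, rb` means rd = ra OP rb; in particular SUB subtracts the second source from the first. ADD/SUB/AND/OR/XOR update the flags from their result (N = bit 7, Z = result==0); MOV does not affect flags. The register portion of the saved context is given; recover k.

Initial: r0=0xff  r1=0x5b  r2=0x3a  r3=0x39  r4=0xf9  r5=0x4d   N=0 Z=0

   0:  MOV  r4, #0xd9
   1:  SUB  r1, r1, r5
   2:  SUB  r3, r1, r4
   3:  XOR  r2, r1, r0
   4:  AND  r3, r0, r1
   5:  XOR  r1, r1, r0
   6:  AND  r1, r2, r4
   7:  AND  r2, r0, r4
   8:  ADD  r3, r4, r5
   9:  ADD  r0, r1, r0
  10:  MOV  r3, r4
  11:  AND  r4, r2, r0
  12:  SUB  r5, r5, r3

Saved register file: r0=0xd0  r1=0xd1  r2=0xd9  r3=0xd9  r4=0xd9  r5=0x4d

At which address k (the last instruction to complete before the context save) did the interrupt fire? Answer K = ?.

K = 10

after  0: r0=0xff r1=0x5b r2=0x3a r3=0x39 r4=0xd9 r5=0x4d  N=0 Z=0
after  1: r0=0xff r1=0x0e r2=0x3a r3=0x39 r4=0xd9 r5=0x4d  N=0 Z=0
after  2: r0=0xff r1=0x0e r2=0x3a r3=0x35 r4=0xd9 r5=0x4d  N=0 Z=0
after  3: r0=0xff r1=0x0e r2=0xf1 r3=0x35 r4=0xd9 r5=0x4d  N=1 Z=0
after  4: r0=0xff r1=0x0e r2=0xf1 r3=0x0e r4=0xd9 r5=0x4d  N=0 Z=0
after  5: r0=0xff r1=0xf1 r2=0xf1 r3=0x0e r4=0xd9 r5=0x4d  N=1 Z=0
after  6: r0=0xff r1=0xd1 r2=0xf1 r3=0x0e r4=0xd9 r5=0x4d  N=1 Z=0
after  7: r0=0xff r1=0xd1 r2=0xd9 r3=0x0e r4=0xd9 r5=0x4d  N=1 Z=0
after  8: r0=0xff r1=0xd1 r2=0xd9 r3=0x26 r4=0xd9 r5=0x4d  N=0 Z=0
after  9: r0=0xd0 r1=0xd1 r2=0xd9 r3=0x26 r4=0xd9 r5=0x4d  N=1 Z=0
after 10: r0=0xd0 r1=0xd1 r2=0xd9 r3=0xd9 r4=0xd9 r5=0x4d  N=1 Z=0
-- IRQ taken; context saved, return-PC = 11 --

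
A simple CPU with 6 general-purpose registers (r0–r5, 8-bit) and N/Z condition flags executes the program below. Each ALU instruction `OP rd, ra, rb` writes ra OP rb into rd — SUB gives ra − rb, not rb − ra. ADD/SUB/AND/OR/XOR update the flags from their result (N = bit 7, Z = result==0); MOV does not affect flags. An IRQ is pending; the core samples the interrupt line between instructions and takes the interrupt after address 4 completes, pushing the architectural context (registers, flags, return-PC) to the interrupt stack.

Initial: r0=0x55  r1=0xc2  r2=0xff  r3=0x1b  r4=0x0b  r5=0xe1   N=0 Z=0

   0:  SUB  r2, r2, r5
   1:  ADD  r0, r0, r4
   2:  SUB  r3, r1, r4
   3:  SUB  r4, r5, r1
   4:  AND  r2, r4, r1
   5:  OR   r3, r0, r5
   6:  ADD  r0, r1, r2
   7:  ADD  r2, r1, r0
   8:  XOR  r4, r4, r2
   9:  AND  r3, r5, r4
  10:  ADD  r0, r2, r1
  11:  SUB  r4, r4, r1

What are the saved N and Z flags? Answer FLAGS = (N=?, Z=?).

after  0: r0=0x55 r1=0xc2 r2=0x1e r3=0x1b r4=0x0b r5=0xe1  N=0 Z=0
after  1: r0=0x60 r1=0xc2 r2=0x1e r3=0x1b r4=0x0b r5=0xe1  N=0 Z=0
after  2: r0=0x60 r1=0xc2 r2=0x1e r3=0xb7 r4=0x0b r5=0xe1  N=1 Z=0
after  3: r0=0x60 r1=0xc2 r2=0x1e r3=0xb7 r4=0x1f r5=0xe1  N=0 Z=0
after  4: r0=0x60 r1=0xc2 r2=0x02 r3=0xb7 r4=0x1f r5=0xe1  N=0 Z=0
-- IRQ taken; context saved, return-PC = 5 --

FLAGS = (N=0, Z=0)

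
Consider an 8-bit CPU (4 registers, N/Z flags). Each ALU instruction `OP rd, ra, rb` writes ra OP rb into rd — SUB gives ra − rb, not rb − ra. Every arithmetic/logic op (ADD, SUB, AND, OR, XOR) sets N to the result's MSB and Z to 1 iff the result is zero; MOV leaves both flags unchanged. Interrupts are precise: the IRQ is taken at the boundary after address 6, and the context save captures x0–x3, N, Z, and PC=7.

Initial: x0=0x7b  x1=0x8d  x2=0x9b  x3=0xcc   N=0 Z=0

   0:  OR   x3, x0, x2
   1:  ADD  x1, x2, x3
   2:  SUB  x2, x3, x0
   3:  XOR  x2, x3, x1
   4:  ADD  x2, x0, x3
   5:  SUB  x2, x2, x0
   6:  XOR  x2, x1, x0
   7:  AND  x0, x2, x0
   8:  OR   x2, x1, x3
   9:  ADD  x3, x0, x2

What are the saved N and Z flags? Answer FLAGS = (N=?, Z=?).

after  0: x0=0x7b x1=0x8d x2=0x9b x3=0xfb  N=1 Z=0
after  1: x0=0x7b x1=0x96 x2=0x9b x3=0xfb  N=1 Z=0
after  2: x0=0x7b x1=0x96 x2=0x80 x3=0xfb  N=1 Z=0
after  3: x0=0x7b x1=0x96 x2=0x6d x3=0xfb  N=0 Z=0
after  4: x0=0x7b x1=0x96 x2=0x76 x3=0xfb  N=0 Z=0
after  5: x0=0x7b x1=0x96 x2=0xfb x3=0xfb  N=1 Z=0
after  6: x0=0x7b x1=0x96 x2=0xed x3=0xfb  N=1 Z=0
-- IRQ taken; context saved, return-PC = 7 --

FLAGS = (N=1, Z=0)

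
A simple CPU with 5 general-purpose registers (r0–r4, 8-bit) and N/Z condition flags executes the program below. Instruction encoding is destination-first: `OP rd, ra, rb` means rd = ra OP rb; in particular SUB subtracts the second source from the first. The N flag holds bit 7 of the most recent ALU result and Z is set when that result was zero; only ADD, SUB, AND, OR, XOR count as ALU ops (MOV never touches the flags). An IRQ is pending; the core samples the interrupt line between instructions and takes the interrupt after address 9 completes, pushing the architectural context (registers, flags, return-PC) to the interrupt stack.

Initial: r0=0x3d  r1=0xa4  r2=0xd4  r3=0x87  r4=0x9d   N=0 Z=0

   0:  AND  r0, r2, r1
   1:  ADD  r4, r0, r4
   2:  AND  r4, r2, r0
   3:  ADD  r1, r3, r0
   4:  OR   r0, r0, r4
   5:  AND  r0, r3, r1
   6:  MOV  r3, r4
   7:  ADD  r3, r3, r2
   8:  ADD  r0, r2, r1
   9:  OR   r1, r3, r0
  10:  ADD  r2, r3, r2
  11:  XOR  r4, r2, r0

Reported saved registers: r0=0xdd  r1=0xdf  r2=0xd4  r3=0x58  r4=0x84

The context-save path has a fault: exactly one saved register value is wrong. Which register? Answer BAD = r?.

BAD = r0

after  0: r0=0x84 r1=0xa4 r2=0xd4 r3=0x87 r4=0x9d  N=1 Z=0
after  1: r0=0x84 r1=0xa4 r2=0xd4 r3=0x87 r4=0x21  N=0 Z=0
after  2: r0=0x84 r1=0xa4 r2=0xd4 r3=0x87 r4=0x84  N=1 Z=0
after  3: r0=0x84 r1=0x0b r2=0xd4 r3=0x87 r4=0x84  N=0 Z=0
after  4: r0=0x84 r1=0x0b r2=0xd4 r3=0x87 r4=0x84  N=1 Z=0
after  5: r0=0x03 r1=0x0b r2=0xd4 r3=0x87 r4=0x84  N=0 Z=0
after  6: r0=0x03 r1=0x0b r2=0xd4 r3=0x84 r4=0x84  N=0 Z=0
after  7: r0=0x03 r1=0x0b r2=0xd4 r3=0x58 r4=0x84  N=0 Z=0
after  8: r0=0xdf r1=0x0b r2=0xd4 r3=0x58 r4=0x84  N=1 Z=0
after  9: r0=0xdf r1=0xdf r2=0xd4 r3=0x58 r4=0x84  N=1 Z=0
-- IRQ taken; context saved, return-PC = 10 --
mismatch: r0: reported 0xdd vs actual 0xdf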